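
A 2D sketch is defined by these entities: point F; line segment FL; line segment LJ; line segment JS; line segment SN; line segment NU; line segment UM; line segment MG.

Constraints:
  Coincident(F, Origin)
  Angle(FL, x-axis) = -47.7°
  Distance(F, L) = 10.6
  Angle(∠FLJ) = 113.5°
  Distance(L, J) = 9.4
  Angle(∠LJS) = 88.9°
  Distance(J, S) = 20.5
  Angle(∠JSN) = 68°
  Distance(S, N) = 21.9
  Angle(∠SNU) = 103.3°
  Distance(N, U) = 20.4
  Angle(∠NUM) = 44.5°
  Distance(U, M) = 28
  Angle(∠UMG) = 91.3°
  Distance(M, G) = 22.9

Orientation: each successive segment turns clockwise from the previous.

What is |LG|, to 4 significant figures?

30.08

∠NUM = 44.5° gives UM at -169.5° from the x-axis; with |UM| = 28.0, M = (-9.777, -9.312). ∠UMG = 91.3° gives MG at 101.8° from the x-axis; with |MG| = 22.9, G = (-14.46, 13.10). Then |LG| = |G − L| = 30.08.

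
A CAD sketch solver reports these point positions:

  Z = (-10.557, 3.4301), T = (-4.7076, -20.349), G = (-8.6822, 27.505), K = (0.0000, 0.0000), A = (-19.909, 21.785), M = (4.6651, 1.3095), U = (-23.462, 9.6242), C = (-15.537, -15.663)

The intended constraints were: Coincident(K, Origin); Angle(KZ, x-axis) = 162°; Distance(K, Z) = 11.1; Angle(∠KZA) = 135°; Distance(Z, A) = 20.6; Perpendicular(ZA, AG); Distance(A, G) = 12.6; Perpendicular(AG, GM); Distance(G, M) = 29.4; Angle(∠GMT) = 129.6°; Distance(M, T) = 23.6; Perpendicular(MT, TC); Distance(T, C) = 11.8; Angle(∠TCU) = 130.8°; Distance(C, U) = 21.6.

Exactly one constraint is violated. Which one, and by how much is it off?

Distance(C, U) = 21.6 — off by 4.90.

K = (0.00, 0.00) ✓; KZ at 162.0° ✓; |KZ| = 11.10 ✓; ∠KZA = 135.0° ✓; |ZA| = 20.60 ✓; ∠(ZA, AG) = 90.00° ✓; |AG| = 12.60 ✓; ∠(AG, GM) = 90.00° ✓; |GM| = 29.40 ✓; ∠GMT = 129.6° ✓; |MT| = 23.60 ✓; ∠(MT, TC) = 90.00° ✓; |TC| = 11.80 ✓; ∠TCU = 130.8° ✓; |CU| = 26.50 ✗.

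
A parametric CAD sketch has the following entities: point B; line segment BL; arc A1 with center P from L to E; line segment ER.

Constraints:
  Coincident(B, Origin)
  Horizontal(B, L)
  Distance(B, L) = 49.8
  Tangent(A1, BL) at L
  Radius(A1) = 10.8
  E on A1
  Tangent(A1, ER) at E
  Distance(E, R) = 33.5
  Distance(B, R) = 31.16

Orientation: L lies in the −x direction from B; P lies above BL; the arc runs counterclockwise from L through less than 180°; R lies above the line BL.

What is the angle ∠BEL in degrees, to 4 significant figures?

154.8°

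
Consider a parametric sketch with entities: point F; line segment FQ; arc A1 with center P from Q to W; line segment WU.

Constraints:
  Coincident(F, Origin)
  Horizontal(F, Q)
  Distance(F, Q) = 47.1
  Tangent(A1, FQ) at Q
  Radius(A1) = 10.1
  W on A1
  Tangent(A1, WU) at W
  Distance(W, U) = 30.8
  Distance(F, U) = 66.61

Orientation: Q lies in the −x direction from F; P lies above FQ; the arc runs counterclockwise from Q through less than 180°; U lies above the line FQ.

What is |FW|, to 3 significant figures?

40.7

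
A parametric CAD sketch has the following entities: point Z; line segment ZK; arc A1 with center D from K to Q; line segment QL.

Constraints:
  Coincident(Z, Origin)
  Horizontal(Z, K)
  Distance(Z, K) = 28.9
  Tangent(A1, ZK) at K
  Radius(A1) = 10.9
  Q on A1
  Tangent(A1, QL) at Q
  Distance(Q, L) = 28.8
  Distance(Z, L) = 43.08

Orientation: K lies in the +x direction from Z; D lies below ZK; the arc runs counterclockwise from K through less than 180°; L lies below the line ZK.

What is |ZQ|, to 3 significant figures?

20.9

Checks: |DQ| = 10.90 ✓; ∠(DQ, QL) = 90.00° ✓; |QL| = 28.80 ✓; |ZL| = 43.08 ✓.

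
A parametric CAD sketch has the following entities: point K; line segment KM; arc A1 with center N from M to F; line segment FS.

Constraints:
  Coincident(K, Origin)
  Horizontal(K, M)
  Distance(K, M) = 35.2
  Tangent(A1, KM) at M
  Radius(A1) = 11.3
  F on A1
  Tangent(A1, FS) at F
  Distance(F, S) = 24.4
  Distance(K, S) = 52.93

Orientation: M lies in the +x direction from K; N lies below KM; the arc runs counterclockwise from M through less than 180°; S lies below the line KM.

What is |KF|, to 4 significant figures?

30.20

K is at the origin; KM is horizontal with |KM| = 35.2 and M on the +x side, so M = (35.20, 0.000). The tangent condition forces NM to be normal to KM, so N = M + (0, -11.3) = (35.20, -11.30). Since NF ⟂ FS (tangency), |NS| = √(11.3² + 24.4²) = 26.89 regardless of where F sits on A1. So S lies on both circle(K, 52.93) and circle(N, 26.89); the below-KM intersection is S = (36.69, -38.15). F is the foot of the tangent from S: F = (25.23, -16.61).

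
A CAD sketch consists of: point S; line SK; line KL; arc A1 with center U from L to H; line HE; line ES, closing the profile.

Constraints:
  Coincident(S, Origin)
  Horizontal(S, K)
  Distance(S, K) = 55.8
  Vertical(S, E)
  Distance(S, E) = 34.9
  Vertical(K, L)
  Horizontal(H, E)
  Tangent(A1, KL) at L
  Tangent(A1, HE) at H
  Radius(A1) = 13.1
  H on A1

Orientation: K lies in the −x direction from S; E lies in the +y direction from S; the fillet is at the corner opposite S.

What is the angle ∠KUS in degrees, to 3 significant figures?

94.0°

S is at the origin; S and K share the same y with |SK| = 55.8 and K on the −x side, so K = (-55.8, 0.00). S and E share the same x with |SE| = 34.9 and E on the +y side, so E = (0.00, 34.9). The virtual corner opposite S is at (-55.8, 34.9). The tangent condition forces UL to be normal to KL and A1 meets HE tangentially, so UH is at right angles to HE, with radius 13.1, so the center U sits 13.1 in from both sides at U = (-42.7, 21.8). Then cos ∠KUS = UK·US / (|UK||US|), giving 94.0°.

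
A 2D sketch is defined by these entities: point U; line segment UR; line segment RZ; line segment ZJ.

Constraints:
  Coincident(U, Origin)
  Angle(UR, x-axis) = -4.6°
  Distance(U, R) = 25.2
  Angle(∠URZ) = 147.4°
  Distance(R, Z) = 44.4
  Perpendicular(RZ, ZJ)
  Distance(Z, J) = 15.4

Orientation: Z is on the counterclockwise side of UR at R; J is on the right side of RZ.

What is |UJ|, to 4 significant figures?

71.74

U is at the origin; UR runs at -4.6° with length 25.2, so R = 25.2·(cos -4.6°, sin -4.6°) = (25.12, -2.021). ∠URZ = 147.4°, so RZ runs at -4.6° + (180° − 147.4°) = 28.00° from the x-axis; with |RZ| = 44.4, Z = R + 44.4·(cos 28.00°, sin 28.00°) = (64.32, 18.82). RZ is perpendicular to ZJ; with |ZJ| = 15.4 on the right of RZ, J = Z + 15.4·(0.4695, -0.8829) = (71.55, 5.226). Then |UJ| = |J − U| = 71.74.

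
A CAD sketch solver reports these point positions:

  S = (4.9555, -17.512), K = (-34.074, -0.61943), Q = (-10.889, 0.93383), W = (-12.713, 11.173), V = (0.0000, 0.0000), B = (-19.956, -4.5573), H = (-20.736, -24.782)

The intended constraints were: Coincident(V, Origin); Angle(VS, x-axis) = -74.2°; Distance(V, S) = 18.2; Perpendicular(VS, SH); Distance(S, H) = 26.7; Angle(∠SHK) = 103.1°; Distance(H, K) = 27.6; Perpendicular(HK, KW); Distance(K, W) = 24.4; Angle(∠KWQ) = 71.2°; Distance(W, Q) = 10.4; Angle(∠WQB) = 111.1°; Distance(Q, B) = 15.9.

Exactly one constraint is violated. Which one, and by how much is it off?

Distance(Q, B) = 15.9 — off by 5.30.

V = (0.00, 0.00) ✓; VS at -74.20° ✓; |VS| = 18.20 ✓; ∠(VS, SH) = 90.00° ✓; |SH| = 26.70 ✓; ∠SHK = 103.1° ✓; |HK| = 27.60 ✓; ∠(HK, KW) = 90.00° ✓; |KW| = 24.40 ✓; ∠KWQ = 71.20° ✓; |WQ| = 10.40 ✓; ∠WQB = 111.1° ✓; |QB| = 10.60 ✗.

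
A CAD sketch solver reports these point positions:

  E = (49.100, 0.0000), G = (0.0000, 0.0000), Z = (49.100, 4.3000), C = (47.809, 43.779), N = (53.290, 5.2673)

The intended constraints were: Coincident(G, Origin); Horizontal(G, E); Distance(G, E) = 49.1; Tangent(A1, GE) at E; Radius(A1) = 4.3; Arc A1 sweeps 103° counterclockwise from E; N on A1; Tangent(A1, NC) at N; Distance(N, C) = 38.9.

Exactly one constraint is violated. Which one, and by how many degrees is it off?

Tangent(A1, NC) at N — off by 4.90°.

G = (0.00, 0.00) ✓; G.y = 0.00, E.y = 0.00 ✓; |GE| = 49.10 ✓; ∠(ZE, EG) = 90.00° ✓; |ZE| = 4.300 ✓; bearing(Z→N) − bearing(Z→E) = 103.0° ✓; |ZN| = 4.300 ✓; ∠(ZN, NC) = 94.90° ✗; |NC| = 38.90 ✓.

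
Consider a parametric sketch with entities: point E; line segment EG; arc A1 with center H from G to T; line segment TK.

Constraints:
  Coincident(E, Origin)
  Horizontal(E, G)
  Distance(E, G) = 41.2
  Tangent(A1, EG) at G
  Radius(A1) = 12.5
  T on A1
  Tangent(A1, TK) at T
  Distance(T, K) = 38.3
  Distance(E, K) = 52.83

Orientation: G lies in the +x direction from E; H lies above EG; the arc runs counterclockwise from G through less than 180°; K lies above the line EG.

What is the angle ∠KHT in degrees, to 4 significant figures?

71.92°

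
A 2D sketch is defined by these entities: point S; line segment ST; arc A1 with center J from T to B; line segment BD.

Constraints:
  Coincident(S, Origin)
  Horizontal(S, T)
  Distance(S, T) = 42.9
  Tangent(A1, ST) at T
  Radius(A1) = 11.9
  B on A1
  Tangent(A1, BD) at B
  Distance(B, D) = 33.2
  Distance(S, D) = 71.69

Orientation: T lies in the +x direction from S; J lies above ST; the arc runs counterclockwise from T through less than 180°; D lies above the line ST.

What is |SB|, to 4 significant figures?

55.97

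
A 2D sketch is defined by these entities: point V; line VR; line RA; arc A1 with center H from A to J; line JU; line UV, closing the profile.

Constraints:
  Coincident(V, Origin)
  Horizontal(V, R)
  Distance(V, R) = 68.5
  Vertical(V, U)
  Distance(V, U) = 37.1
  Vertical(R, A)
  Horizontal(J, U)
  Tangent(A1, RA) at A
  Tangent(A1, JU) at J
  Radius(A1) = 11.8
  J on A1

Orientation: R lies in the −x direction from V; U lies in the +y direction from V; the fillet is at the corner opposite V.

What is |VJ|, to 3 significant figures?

67.8

V is at the origin; VR is horizontal with |VR| = 68.5 and R on the −x side, so R = (-68.5, 0.00). V and U share the same x with |VU| = 37.1 and U on the +y side, so U = (0.00, 37.1). The virtual corner opposite V is at (-68.5, 37.1). A1 meets RA tangentially, so HA is at right angles to RA and the tangent condition forces HJ to be normal to JU, with radius 11.8, so the center H sits 11.8 in from both sides at H = (-56.7, 25.3). That places the tangent points at A = (-68.5, 25.3) on RA and J = (-56.7, 37.1) on JU. Then |VJ| = |J − V| = 67.8.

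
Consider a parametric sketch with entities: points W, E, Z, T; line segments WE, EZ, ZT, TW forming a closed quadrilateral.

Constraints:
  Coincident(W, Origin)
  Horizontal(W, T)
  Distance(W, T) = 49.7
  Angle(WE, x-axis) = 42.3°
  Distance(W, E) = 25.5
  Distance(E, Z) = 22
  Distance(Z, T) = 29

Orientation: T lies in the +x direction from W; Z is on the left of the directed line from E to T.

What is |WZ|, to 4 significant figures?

47.02

Checks: |EZ| = 22.00 ✓; |ZT| = 29.00 ✓.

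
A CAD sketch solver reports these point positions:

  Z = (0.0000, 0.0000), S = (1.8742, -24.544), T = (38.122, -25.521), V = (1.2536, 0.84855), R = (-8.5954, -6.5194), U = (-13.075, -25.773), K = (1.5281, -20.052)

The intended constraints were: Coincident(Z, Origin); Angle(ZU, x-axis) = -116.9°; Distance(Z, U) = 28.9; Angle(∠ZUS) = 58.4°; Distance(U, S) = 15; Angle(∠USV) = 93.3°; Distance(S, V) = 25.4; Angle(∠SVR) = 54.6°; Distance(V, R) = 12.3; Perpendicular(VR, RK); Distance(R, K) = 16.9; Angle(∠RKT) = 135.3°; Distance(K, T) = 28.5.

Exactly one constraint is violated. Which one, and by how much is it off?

Distance(K, T) = 28.5 — off by 8.50.

Z = (0.00, 0.00) ✓; ZU at -116.9° ✓; |ZU| = 28.90 ✓; ∠ZUS = 58.40° ✓; |US| = 15.00 ✓; ∠USV = 93.30° ✓; |SV| = 25.40 ✓; ∠SVR = 54.60° ✓; |VR| = 12.30 ✓; ∠(VR, RK) = 90.00° ✓; |RK| = 16.90 ✓; ∠RKT = 135.3° ✓; |KT| = 37.00 ✗.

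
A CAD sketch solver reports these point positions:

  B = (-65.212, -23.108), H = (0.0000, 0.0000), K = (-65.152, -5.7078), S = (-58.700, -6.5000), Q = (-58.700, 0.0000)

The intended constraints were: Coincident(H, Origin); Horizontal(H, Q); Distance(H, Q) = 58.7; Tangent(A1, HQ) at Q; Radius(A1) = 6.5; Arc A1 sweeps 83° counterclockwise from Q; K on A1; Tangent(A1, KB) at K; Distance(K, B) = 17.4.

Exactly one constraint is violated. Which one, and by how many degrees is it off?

Tangent(A1, KB) at K — off by 6.80°.

H = (0.00, 0.00) ✓; H.y = 0.00, Q.y = 0.00 ✓; |HQ| = 58.70 ✓; ∠(SQ, QH) = 90.00° ✓; |SQ| = 6.500 ✓; bearing(S→K) − bearing(S→Q) = 83.00° ✓; |SK| = 6.500 ✓; ∠(SK, KB) = 83.20° ✗; |KB| = 17.40 ✓.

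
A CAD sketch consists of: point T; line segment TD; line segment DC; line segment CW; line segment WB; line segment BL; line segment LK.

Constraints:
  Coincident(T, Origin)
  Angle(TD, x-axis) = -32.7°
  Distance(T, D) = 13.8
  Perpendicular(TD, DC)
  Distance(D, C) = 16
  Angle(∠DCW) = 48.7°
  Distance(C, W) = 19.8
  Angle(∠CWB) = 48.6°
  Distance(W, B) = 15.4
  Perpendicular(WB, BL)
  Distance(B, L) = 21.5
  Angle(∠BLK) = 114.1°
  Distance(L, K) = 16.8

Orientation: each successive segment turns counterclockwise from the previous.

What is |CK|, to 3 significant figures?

18.8

T is at the origin; TD runs at -32.7° with length 13.8, so D = (11.6, -7.46). TD ⟂ DC, so DC runs at 57.3°; with |DC| = 16.0, C = (20.3, 6.01). ∠DCW = 48.7° gives CW at -171° from the x-axis; with |CW| = 19.8, W = (0.679, 3.05). ∠CWB = 48.6° gives WB at -40.0° from the x-axis; with |WB| = 15.4, B = (12.5, -6.85). The perpendicularity gives BL at right angles to WB, so BL runs at 50.0°; with |BL| = 21.5, L = (26.3, 9.62). ∠BLK = 114.1° gives LK at 116° from the x-axis; with |LK| = 16.8, K = (19.0, 24.7). Then |CK| = |K − C| = 18.8.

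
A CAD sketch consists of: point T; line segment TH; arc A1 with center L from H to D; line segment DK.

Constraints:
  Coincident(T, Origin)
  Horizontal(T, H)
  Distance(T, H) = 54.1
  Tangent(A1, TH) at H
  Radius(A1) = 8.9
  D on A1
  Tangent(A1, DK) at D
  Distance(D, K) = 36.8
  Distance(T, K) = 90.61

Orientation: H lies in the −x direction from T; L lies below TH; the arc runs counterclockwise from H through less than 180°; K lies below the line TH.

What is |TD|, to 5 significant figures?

60.750

Checks: |TH| = 54.10 ✓; |LD| = 8.900 ✓; ∠(LD, DK) = 90.00° ✓; |DK| = 36.80 ✓; |TK| = 90.61 ✓.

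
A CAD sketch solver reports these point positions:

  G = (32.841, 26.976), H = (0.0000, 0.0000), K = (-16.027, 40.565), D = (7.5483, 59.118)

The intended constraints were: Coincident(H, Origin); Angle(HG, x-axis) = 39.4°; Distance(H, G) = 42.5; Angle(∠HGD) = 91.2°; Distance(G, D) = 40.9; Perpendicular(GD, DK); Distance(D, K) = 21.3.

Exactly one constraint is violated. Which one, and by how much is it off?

Distance(D, K) = 21.3 — off by 8.70.

H = (0.00, 0.00) ✓; HG at 39.40° ✓; |HG| = 42.50 ✓; ∠HGD = 91.20° ✓; |GD| = 40.90 ✓; ∠(GD, DK) = 90.00° ✓; |DK| = 30.00 ✗.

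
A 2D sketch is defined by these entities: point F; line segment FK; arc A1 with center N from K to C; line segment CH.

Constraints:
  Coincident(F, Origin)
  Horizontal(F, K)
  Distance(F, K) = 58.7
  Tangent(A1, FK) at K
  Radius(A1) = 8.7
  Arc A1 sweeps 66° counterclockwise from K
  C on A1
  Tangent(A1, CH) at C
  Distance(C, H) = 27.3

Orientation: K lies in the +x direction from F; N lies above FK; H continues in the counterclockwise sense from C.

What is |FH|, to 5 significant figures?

83.375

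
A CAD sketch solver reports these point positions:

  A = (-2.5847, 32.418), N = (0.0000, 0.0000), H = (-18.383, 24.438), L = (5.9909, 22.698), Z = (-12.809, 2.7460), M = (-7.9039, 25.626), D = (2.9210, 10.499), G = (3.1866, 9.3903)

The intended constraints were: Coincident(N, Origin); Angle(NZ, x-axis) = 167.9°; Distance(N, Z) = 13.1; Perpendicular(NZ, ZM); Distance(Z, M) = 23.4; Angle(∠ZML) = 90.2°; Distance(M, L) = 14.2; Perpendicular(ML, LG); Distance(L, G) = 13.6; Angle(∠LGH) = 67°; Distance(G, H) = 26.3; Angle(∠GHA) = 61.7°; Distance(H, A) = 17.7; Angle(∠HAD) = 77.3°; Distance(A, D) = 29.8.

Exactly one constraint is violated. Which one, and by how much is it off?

Distance(A, D) = 29.8 — off by 7.20.

N = (0.00, 0.00) ✓; NZ at 167.9° ✓; |NZ| = 13.10 ✓; ∠(NZ, ZM) = 90.00° ✓; |ZM| = 23.40 ✓; ∠ZML = 90.20° ✓; |ML| = 14.20 ✓; ∠(ML, LG) = 90.00° ✓; |LG| = 13.60 ✓; ∠LGH = 67.00° ✓; |GH| = 26.30 ✓; ∠GHA = 61.70° ✓; |HA| = 17.70 ✓; ∠HAD = 77.30° ✓; |AD| = 22.60 ✗.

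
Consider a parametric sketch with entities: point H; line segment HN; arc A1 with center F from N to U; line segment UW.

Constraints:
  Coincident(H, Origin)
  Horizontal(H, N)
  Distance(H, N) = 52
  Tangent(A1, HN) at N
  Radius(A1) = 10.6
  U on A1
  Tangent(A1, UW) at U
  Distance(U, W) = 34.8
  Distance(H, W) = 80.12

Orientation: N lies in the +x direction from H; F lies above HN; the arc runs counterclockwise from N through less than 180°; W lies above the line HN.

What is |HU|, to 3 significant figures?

63.2

Checks: |FU| = 10.60 ✓; ∠(FU, UW) = 90.00° ✓; |UW| = 34.80 ✓; |HW| = 80.12 ✓.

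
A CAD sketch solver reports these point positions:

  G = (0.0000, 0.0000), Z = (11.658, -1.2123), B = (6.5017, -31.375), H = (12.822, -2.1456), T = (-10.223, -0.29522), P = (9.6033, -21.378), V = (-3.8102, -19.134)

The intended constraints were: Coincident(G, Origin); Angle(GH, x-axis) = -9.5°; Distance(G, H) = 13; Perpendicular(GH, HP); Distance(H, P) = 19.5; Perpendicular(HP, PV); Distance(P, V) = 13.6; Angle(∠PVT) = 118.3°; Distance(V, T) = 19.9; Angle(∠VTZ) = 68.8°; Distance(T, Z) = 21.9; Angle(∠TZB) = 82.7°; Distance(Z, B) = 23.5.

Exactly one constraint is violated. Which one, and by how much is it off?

Distance(Z, B) = 23.5 — off by 7.10.

G = (0.00, 0.00) ✓; GH at -9.500° ✓; |GH| = 13.00 ✓; ∠(GH, HP) = 90.00° ✓; |HP| = 19.50 ✓; ∠(HP, PV) = 90.00° ✓; |PV| = 13.60 ✓; ∠PVT = 118.3° ✓; |VT| = 19.90 ✓; ∠VTZ = 68.80° ✓; |TZ| = 21.90 ✓; ∠TZB = 82.70° ✓; |ZB| = 30.60 ✗.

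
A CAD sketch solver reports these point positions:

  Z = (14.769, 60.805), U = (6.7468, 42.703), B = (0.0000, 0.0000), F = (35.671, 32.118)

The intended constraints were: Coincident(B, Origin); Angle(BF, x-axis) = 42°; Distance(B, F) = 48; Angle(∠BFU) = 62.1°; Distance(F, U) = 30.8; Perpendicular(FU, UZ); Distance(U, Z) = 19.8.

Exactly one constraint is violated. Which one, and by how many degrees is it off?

Perpendicular(FU, UZ) — off by 3.80°.

B = (0.00, 0.00) ✓; BF at 42.00° ✓; |BF| = 48.00 ✓; ∠BFU = 62.10° ✓; |FU| = 30.80 ✓; ∠(FU, UZ) = 93.80° ✗; |UZ| = 19.80 ✓.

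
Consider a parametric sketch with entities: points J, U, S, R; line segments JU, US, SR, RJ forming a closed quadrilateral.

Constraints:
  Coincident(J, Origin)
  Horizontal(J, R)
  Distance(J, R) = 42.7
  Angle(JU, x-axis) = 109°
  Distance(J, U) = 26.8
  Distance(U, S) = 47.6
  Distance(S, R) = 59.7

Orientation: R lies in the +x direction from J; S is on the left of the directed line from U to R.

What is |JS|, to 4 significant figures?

63.22

Checks: |US| = 47.60 ✓; |SR| = 59.70 ✓.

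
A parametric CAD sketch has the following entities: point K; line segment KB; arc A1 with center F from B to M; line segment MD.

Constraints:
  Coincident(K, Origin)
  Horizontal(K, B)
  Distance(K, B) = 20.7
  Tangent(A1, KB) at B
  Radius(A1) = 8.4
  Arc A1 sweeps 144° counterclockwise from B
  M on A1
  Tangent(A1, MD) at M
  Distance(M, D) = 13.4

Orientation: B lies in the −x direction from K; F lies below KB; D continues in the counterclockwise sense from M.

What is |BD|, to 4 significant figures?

23.82

K is at the origin; KB is horizontal with |KB| = 20.7 and B on the −x side, so B = (-20.70, 0.000). Since A1 is tangent to KB there, FB ⟂ KB, so F = B + (0, -8.4) = (-20.70, -8.400). On A1, B sits at bearing 90° from F; a 144° counterclockwise sweep puts M at bearing 234°, so M = F + 8.4·(cos 234°, sin 234°) = (-25.64, -15.20). A1 meets MD tangentially, so FM is at right angles to MD, so MD runs along (−sin 234°, cos 234°); with |MD| = 13.4, D = (-14.80, -23.07). Then |BD| = |D − B| = 23.82.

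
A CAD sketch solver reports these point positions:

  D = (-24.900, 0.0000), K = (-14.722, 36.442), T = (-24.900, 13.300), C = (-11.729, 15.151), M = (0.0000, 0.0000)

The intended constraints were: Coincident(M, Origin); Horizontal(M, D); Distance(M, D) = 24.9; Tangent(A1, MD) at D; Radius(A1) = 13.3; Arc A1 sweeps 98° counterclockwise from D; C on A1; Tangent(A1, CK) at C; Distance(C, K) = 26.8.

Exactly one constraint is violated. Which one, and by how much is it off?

Distance(C, K) = 26.8 — off by 5.30.

M = (0.00, 0.00) ✓; M.y = 0.00, D.y = 0.00 ✓; |MD| = 24.90 ✓; ∠(TD, DM) = 90.00° ✓; |TD| = 13.30 ✓; bearing(T→C) − bearing(T→D) = 98.00° ✓; |TC| = 13.30 ✓; ∠(TC, CK) = 90.00° ✓; |CK| = 21.50 ✗.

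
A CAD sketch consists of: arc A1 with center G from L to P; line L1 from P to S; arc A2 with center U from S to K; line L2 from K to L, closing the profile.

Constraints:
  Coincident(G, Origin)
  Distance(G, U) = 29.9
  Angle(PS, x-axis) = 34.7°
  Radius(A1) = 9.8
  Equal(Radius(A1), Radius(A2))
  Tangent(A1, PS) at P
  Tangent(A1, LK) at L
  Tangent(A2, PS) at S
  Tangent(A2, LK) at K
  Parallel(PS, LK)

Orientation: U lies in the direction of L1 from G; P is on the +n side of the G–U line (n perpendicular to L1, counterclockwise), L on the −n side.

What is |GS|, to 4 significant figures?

31.47

Tangency of A1 to both parallel lines with radius 9.8 puts P and L at G ± 9.8·n: P = (-5.579, 8.057), L = (5.579, -8.057). Equal radii place S and K the same way about U: S = U + 9.8·n = (19.00, 25.08), K = U − 9.8·n = (30.16, 8.964). Then |GS| = |S − G| = 31.47.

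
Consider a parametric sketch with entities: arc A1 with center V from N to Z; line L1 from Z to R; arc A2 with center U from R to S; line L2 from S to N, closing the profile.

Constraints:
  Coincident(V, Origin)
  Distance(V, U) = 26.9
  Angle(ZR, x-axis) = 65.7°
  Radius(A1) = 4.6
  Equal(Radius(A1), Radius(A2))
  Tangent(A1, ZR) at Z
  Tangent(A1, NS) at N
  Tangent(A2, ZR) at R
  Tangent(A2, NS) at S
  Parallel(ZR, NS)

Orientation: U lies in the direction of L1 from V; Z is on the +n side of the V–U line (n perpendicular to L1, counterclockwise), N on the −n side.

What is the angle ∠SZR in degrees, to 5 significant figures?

18.881°

The slot axis is L1's direction at 65.7°, so u = (cos 65.7°, sin 65.7°) = (0.41151, 0.91140) and n = (−sin 65.7°, cos 65.7°) = (-0.91140, 0.41151). V is at the origin and U lies 26.9 along u from V, so U = 26.9·u = (11.070, 24.517). Tangency of A1 to both parallel lines with radius 4.6 puts Z and N at V ± 4.6·n: Z = (-4.1925, 1.8930), N = (4.1925, -1.8930). Equal radii place R and S the same way about U: R = U + 4.6·n = (6.8773, 26.410), S = U − 4.6·n = (15.262, 22.624). Then cos ∠SZR = ZS·ZR / (|ZS||ZR|), giving 18.881°.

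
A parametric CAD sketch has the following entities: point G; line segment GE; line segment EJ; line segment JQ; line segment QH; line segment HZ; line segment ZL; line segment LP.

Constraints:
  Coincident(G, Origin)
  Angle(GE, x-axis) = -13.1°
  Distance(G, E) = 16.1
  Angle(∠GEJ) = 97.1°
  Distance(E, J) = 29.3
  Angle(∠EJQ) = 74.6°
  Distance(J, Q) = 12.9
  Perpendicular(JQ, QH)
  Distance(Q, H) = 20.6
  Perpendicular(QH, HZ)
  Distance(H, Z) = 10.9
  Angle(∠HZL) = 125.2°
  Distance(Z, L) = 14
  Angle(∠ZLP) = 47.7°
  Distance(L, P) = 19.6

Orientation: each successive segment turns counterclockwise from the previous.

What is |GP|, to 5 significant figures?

17.676

G is at the origin; GE runs at -13.1° with length 16.1, so E = (15.681, -3.6491). ∠GEJ = 97.1° gives EJ at 69.800° from the x-axis; with |EJ| = 29.3, J = (25.798, 23.849). ∠EJQ = 74.6° gives JQ at 175.20° from the x-axis; with |JQ| = 12.9, Q = (12.943, 24.928). JQ ⟂ QH, so QH runs at -94.800°; with |QH| = 20.6, H = (11.220, 4.4005). The perpendicularity gives HZ at right angles to QH, so HZ runs at -4.8000°; with |HZ| = 10.9, Z = (22.082, 3.4884). ∠HZL = 125.2° gives ZL at 50.000° from the x-axis; with |ZL| = 14.0, L = (31.081, 14.213). ∠ZLP = 47.7° gives LP at -177.70° from the x-axis; with |LP| = 19.6, P = (11.496, 13.426). Then |GP| = |P − G| = 17.676.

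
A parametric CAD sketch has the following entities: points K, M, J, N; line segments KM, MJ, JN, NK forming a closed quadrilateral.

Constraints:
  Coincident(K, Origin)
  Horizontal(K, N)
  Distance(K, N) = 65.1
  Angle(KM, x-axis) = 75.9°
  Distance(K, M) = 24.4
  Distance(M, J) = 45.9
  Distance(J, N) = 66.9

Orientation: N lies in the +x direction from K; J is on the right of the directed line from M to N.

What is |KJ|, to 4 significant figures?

22.15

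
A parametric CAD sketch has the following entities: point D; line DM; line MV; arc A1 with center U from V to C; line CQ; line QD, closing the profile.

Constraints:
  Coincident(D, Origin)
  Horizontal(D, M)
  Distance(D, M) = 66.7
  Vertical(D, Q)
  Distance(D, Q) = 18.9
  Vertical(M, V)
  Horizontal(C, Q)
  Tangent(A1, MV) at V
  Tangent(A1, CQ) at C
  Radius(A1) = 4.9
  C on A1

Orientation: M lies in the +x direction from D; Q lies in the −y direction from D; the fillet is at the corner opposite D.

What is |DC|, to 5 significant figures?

64.625

D is at the origin; D and M share the same y with |DM| = 66.7 and M on the +x side, so M = (66.700, 0.0000). D and Q share the same x with |DQ| = 18.9 and Q on the −y side, so Q = (0.0000, -18.900). The virtual corner opposite D is at (66.700, -18.900). A1 meets MV tangentially, so UV is at right angles to MV and the tangent condition forces UC to be normal to CQ, with radius 4.9, so the center U sits 4.9 in from both sides at U = (61.800, -14.000). That places the tangent points at V = (66.700, -14.000) on MV and C = (61.800, -18.900) on CQ. Then |DC| = |C − D| = 64.625.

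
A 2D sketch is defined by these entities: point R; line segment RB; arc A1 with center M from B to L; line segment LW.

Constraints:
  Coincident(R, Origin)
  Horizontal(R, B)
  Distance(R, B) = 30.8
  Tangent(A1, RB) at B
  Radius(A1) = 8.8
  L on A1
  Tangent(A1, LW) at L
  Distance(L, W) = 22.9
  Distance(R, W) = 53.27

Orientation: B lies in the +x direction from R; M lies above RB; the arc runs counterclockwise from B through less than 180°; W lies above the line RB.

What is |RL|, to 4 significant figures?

39.94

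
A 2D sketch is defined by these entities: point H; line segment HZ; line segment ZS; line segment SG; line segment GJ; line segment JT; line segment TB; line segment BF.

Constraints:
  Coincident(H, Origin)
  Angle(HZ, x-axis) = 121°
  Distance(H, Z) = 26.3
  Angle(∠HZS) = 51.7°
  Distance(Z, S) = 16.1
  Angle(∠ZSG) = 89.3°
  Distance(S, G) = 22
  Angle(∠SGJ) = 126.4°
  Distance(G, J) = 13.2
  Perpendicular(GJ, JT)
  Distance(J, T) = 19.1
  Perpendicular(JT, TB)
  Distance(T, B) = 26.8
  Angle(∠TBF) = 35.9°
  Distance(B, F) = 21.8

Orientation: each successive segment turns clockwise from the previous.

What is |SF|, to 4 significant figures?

20.56

The perpendicularity gives TB at right angles to JT, so TB runs at 28.40°; with |TB| = 26.8, B = (2.241, 21.98). ∠TBF = 35.9° gives BF at -115.7° from the x-axis; with |BF| = 21.8, F = (-7.213, 2.338). Then |SF| = |F − S| = 20.56.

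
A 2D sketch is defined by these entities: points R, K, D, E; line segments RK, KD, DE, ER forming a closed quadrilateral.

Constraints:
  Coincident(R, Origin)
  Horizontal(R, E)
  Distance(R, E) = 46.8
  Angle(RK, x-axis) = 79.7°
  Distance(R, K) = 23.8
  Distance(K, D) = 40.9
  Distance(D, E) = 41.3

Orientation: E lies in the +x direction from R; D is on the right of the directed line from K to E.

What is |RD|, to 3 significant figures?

19.5

R is at the origin; RE is horizontal with |RE| = 46.8 and E in +x, so E = (46.8, 0). RK runs at 79.7° with |RK| = 23.8, so K = (4.26, 23.4). D is determined by |KD| = 40.9 and |DE| = 41.3 together: it lies at the intersection of circle(K, 40.9) and circle(E, 41.3). With |KE| = 48.6, the foot of the radical line on KE is 23.9 from K and the perpendicular offset is √(40.9² − 23.9²) = 33.2. Taking the right-of-KE solution: D = (9.24, -17.2).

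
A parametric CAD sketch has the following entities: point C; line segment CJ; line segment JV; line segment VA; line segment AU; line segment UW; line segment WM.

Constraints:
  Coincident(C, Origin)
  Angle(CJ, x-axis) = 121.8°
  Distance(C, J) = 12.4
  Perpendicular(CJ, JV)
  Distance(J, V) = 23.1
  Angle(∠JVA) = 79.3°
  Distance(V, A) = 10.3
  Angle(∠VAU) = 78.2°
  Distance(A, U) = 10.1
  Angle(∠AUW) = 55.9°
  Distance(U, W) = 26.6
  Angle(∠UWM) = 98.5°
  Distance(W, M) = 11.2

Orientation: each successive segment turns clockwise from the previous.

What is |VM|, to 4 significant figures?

18.44

C is at the origin; CJ runs at 121.8° with length 12.4, so J = (-6.534, 10.54). CJ is perpendicular to JV, so JV runs at 31.80°; with |JV| = 23.1, V = (13.10, 22.71). ∠JVA = 79.3° gives VA at -68.90° from the x-axis; with |VA| = 10.3, A = (16.81, 13.10). ∠VAU = 78.2° gives AU at -170.7° from the x-axis; with |AU| = 10.1, U = (6.839, 11.47). ∠AUW = 55.9° gives UW at 65.20° from the x-axis; with |UW| = 26.6, W = (18.00, 35.62). ∠UWM = 98.5° gives WM at -16.30° from the x-axis; with |WM| = 11.2, M = (28.75, 32.47). Then |VM| = |M − V| = 18.44.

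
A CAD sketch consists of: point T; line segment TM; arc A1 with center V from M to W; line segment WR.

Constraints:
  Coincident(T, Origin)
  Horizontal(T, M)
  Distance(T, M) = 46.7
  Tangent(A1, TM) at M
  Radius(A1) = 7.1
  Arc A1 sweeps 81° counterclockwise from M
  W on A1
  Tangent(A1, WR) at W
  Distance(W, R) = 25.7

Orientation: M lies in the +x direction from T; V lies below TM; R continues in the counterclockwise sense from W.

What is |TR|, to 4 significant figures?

47.50

T is at the origin; TM is horizontal with |TM| = 46.7 and M on the +x side, so M = (46.70, 0.000). The tangent condition forces VM to be normal to TM, so V = M + (0, -7.1) = (46.70, -7.100). On A1, M sits at bearing 90° from V; an 81° counterclockwise sweep puts W at bearing 171°, so W = V + 7.1·(cos 171°, sin 171°) = (39.69, -5.989). Since A1 is tangent to WR there, VW ⟂ WR, so WR runs along (−sin 171°, cos 171°); with |WR| = 25.7, R = (35.67, -31.37). Then |TR| = |R − T| = 47.50.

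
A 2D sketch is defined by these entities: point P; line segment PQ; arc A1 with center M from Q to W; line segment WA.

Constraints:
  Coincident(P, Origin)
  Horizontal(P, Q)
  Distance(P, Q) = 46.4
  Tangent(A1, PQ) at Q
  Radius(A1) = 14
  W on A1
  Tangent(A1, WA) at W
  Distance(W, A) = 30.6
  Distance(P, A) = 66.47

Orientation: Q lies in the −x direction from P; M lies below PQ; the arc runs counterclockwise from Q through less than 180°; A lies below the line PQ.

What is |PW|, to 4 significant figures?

62.36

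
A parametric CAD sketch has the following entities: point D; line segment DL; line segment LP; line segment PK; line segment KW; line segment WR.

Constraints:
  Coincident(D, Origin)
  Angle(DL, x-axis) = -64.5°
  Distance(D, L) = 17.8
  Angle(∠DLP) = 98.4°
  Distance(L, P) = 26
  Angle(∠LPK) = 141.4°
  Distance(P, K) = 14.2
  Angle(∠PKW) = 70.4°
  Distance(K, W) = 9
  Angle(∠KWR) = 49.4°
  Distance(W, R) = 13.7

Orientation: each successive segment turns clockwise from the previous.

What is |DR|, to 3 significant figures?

38.4

D is at the origin; DL runs at -64.5° with length 17.8, so L = (7.66, -16.1). ∠DLP = 98.4° gives LP at -146° from the x-axis; with |LP| = 26.0, P = (-13.9, -30.6). ∠LPK = 141.4° gives PK at 175° from the x-axis; with |PK| = 14.2, K = (-28.1, -29.4). ∠PKW = 70.4° gives KW at 65.7° from the x-axis; with |KW| = 9.0, W = (-24.4, -21.2). ∠KWR = 49.4° gives WR at -64.9° from the x-axis; with |WR| = 13.7, R = (-18.6, -33.6). Then |DR| = |R − D| = 38.4.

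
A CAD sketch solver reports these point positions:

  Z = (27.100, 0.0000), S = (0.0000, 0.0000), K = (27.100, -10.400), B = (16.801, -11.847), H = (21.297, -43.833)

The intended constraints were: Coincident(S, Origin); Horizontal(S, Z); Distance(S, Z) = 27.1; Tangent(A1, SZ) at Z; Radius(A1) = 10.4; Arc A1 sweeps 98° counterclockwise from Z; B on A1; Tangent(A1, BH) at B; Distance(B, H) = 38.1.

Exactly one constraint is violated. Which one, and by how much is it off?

Distance(B, H) = 38.1 — off by 5.80.

S = (0.00, 0.00) ✓; S.y = 0.00, Z.y = 0.00 ✓; |SZ| = 27.10 ✓; ∠(KZ, ZS) = 90.00° ✓; |KZ| = 10.40 ✓; bearing(K→B) − bearing(K→Z) = 98.00° ✓; |KB| = 10.40 ✓; ∠(KB, BH) = 90.00° ✓; |BH| = 32.30 ✗.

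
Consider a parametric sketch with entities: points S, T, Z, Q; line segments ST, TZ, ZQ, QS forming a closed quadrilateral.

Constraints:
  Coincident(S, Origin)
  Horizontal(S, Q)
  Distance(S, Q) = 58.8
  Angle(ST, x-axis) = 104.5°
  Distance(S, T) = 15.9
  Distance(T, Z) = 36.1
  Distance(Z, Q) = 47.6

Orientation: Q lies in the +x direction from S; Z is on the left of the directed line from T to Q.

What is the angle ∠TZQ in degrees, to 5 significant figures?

100.21°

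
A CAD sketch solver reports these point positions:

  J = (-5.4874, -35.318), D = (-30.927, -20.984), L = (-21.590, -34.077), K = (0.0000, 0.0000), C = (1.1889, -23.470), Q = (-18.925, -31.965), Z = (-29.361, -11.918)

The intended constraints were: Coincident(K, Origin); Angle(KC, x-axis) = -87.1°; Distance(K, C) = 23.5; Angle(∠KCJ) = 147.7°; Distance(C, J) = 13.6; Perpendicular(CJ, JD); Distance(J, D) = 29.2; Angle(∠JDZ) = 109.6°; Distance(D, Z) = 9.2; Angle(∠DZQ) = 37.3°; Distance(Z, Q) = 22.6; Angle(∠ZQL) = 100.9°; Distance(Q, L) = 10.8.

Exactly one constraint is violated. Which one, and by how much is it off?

Distance(Q, L) = 10.8 — off by 7.40.

K = (0.00, 0.00) ✓; KC at -87.10° ✓; |KC| = 23.50 ✓; ∠KCJ = 147.7° ✓; |CJ| = 13.60 ✓; ∠(CJ, JD) = 90.00° ✓; |JD| = 29.20 ✓; ∠JDZ = 109.6° ✓; |DZ| = 9.200 ✓; ∠DZQ = 37.30° ✓; |ZQ| = 22.60 ✓; ∠ZQL = 100.9° ✓; |QL| = 3.400 ✗.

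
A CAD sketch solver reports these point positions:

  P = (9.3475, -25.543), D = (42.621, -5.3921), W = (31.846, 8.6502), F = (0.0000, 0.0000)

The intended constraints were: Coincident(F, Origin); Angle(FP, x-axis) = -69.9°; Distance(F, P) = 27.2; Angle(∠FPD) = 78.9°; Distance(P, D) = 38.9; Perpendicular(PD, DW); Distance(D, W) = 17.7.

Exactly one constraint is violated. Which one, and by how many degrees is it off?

Perpendicular(PD, DW) — off by 6.30°.

F = (0.00, 0.00) ✓; FP at -69.90° ✓; |FP| = 27.20 ✓; ∠FPD = 78.90° ✓; |PD| = 38.90 ✓; ∠(PD, DW) = 96.30° ✗; |DW| = 17.70 ✓.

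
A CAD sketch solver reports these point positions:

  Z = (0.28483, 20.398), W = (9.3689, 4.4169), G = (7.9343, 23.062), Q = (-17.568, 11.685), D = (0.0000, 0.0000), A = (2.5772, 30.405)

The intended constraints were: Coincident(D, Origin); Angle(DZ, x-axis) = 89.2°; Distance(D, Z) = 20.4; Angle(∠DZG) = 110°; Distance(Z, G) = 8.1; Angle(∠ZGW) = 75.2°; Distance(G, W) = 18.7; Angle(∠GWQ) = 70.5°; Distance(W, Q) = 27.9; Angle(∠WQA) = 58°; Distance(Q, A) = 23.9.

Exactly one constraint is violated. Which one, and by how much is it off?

Distance(Q, A) = 23.9 — off by 3.60.

D = (0.00, 0.00) ✓; DZ at 89.20° ✓; |DZ| = 20.40 ✓; ∠DZG = 110.0° ✓; |ZG| = 8.100 ✓; ∠ZGW = 75.20° ✓; |GW| = 18.70 ✓; ∠GWQ = 70.50° ✓; |WQ| = 27.90 ✓; ∠WQA = 58.00° ✓; |QA| = 27.50 ✗.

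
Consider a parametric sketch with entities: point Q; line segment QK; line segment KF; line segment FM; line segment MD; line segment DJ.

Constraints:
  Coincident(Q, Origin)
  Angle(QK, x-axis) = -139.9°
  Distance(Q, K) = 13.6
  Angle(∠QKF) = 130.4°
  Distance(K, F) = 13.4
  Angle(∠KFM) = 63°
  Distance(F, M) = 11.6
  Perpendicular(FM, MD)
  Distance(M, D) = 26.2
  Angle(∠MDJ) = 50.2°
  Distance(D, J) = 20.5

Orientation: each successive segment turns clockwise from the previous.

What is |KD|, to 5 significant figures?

15.290

Q is at the origin; QK runs at -139.9° with length 13.6, so K = (-10.403, -8.7601). ∠QKF = 130.4° gives KF at 170.50° from the x-axis; with |KF| = 13.4, F = (-23.619, -6.5484). ∠KFM = 63.0° gives FM at 53.500° from the x-axis; with |FM| = 11.6, M = (-16.719, 2.7763). FM ⟂ MD, so MD runs at -36.500°; with |MD| = 26.2, D = (4.3418, -12.808). Then |KD| = |D − K| = 15.290.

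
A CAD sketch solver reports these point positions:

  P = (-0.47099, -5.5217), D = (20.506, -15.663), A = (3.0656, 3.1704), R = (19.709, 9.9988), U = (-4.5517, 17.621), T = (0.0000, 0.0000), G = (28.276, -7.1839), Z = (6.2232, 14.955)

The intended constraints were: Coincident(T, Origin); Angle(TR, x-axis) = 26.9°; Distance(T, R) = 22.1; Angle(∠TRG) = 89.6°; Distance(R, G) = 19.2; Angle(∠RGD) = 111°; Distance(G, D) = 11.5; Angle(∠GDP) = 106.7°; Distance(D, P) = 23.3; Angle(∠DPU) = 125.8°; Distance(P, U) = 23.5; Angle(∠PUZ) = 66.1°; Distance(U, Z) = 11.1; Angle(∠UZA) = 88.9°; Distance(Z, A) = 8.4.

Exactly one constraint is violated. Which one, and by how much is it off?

Distance(Z, A) = 8.4 — off by 3.80.

T = (0.00, 0.00) ✓; TR at 26.90° ✓; |TR| = 22.10 ✓; ∠TRG = 89.60° ✓; |RG| = 19.20 ✓; ∠RGD = 111.0° ✓; |GD| = 11.50 ✓; ∠GDP = 106.7° ✓; |DP| = 23.30 ✓; ∠DPU = 125.8° ✓; |PU| = 23.50 ✓; ∠PUZ = 66.10° ✓; |UZ| = 11.10 ✓; ∠UZA = 88.90° ✓; |ZA| = 12.20 ✗.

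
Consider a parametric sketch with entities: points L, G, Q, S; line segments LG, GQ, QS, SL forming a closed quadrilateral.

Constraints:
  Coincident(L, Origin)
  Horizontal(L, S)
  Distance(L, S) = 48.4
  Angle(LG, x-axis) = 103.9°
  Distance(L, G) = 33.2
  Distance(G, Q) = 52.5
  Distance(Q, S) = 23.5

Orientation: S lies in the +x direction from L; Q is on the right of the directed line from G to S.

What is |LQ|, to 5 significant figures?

27.271

L is at the origin; L and S share the same y with |LS| = 48.4 and S in +x, so S = (48.4, 0). LG runs at 103.9° with |LG| = 33.2, so G = (-7.9756, 32.228). Q is determined by |GQ| = 52.5 and |QS| = 23.5 together: it lies at the intersection of circle(G, 52.5) and circle(S, 23.5). With |GS| = 64.937, the foot of the radical line on GS is 49.439 from G and the perpendicular offset is √(52.5² − 49.439²) = 17.665. Taking the right-of-GS solution: Q = (26.178, -7.6443).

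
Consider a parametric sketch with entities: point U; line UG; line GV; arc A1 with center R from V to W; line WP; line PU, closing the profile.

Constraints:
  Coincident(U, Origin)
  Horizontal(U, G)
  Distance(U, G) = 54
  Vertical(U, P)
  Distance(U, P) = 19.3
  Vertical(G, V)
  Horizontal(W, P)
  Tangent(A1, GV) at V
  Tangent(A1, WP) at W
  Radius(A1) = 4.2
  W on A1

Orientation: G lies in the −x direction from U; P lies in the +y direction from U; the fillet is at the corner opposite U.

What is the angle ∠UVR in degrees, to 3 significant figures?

15.6°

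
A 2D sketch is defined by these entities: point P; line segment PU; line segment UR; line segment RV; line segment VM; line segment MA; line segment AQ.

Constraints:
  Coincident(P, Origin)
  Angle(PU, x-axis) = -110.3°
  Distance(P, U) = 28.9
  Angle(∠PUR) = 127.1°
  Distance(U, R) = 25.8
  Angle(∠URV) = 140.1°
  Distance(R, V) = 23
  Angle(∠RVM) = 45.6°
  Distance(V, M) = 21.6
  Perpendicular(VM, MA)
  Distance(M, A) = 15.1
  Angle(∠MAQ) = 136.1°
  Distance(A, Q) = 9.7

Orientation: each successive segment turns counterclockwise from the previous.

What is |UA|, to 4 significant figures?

20.54

∠RVM = 45.6° gives VM at 116.9° from the x-axis; with |VM| = 21.6, M = (16.04, -36.49). The perpendicularity gives MA at right angles to VM, so MA runs at -153.1°; with |MA| = 15.1, A = (2.571, -43.33). Then |UA| = |A − U| = 20.54.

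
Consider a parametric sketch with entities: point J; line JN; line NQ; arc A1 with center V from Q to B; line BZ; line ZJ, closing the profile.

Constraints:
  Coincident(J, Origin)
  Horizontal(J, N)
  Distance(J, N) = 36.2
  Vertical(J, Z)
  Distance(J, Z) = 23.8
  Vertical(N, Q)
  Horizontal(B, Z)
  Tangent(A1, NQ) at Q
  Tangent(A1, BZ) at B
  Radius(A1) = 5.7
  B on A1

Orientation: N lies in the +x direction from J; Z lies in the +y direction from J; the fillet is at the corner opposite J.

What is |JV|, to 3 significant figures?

35.5

J and Z share the same x with |JZ| = 23.8 and Z on the +y side, so Z = (0.00, 23.8). The virtual corner opposite J is at (36.2, 23.8). The tangent condition forces VQ to be normal to NQ and A1 meets BZ tangentially, so VB is at right angles to BZ, with radius 5.7, so the center V sits 5.7 in from both sides at V = (30.5, 18.1). Then |JV| = |V − J| = 35.5.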